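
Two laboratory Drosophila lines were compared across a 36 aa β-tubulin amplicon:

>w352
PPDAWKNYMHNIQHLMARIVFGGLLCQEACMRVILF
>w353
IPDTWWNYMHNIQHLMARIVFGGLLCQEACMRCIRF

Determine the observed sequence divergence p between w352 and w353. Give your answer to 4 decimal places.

Mismatches occur at site 1 (P→I), site 4 (A→T), site 6 (K→W), site 33 (V→C), site 35 (L→R).
There are 5 differences over 36 sites, so p = 5/36 = 0.1389.

0.1389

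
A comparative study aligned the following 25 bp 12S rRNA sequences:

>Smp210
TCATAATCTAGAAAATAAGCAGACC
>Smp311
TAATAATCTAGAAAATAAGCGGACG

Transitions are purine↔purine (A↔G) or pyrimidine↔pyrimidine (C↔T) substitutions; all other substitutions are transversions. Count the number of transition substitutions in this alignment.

1

Differing sites — 2:C/A (Tv); 21:A/G (Ti); 25:C/G (Tv).
Of the 3 differences, 1 transition and 2 transversions, so the answer is 1.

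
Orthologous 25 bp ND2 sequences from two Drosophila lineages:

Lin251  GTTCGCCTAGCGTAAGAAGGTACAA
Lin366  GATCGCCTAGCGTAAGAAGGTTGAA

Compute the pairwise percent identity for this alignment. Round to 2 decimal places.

Mismatches occur at site 2 (T/A), site 22 (A/T), site 23 (C/G).
22 of the 25 sites match, so the percent identity is 22/25 × 100 = 88.00%.

88.00%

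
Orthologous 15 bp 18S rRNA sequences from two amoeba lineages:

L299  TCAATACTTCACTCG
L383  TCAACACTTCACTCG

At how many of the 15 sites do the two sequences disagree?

1

A single mismatch occurs at site 5 (T/C).
That gives 1 mismatch out of 15 aligned sites, so the Hamming distance is 1.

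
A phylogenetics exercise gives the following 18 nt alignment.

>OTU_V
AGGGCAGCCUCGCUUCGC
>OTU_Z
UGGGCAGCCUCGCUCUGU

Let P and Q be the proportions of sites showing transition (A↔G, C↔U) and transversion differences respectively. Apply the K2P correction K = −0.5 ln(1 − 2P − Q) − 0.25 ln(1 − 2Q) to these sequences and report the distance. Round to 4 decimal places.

The sequences differ at positions 1 (A/U, transversion), 15 (U/C, transition), 16 (C/U, transition), 18 (C/U, transition).
Of the 4 differences, 3 transitions and 1 transversion over 18 sites: P = 3/18 = 0.166667, Q = 1/18 = 0.055556.
d = −0.5·ln(0.611110) − 0.25·ln(0.888888) = −0.5·(-0.492478) − 0.25·(-0.117784) = 0.2757.

0.2757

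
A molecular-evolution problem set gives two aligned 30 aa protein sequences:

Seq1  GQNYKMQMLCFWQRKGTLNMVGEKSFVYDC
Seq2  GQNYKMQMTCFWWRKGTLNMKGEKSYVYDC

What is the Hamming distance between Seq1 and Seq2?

4

The sequences differ at positions 9 (L/T), 13 (Q/W), 21 (V/K), 26 (F/Y).
That gives 4 mismatches out of 30 aligned sites, so the Hamming distance is 4.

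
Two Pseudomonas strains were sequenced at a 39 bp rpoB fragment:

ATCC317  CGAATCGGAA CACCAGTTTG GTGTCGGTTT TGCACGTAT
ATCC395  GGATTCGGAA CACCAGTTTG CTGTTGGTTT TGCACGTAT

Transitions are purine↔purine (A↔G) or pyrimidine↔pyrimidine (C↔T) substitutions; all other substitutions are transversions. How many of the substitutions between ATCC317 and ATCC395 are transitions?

Mismatches occur at site 1 (C/G, transversion), site 4 (A/T, transversion), site 21 (G/C, transversion), site 25 (C/T, transition).
Of the 4 differences, 1 transition and 3 transversions, so the answer is 1.

1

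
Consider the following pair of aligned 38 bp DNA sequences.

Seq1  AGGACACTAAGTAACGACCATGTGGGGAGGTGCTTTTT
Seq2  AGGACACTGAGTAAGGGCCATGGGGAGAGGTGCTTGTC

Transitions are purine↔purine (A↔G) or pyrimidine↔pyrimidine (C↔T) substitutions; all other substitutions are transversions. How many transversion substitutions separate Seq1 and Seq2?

Mismatches occur at site 9 (A/G, transition), site 15 (C/G, transversion), site 17 (A/G, transition), site 23 (T/G, transversion), site 26 (G/A, transition), site 36 (T/G, transversion), site 38 (T/C, transition).
Of the 7 differences, 4 transitions and 3 transversions, so the answer is 3.

3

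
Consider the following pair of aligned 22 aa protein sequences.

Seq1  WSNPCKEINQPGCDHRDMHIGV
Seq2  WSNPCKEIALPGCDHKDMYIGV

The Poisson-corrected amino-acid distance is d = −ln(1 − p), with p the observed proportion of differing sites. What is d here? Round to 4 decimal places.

0.2007

The sequences differ at positions 9 (N/A), 10 (Q/L), 16 (R/K), 19 (H/Y).
p = 4/22 = 0.181818.
d = −ln(1 − 0.181818) = −ln(0.818182) = 0.2007.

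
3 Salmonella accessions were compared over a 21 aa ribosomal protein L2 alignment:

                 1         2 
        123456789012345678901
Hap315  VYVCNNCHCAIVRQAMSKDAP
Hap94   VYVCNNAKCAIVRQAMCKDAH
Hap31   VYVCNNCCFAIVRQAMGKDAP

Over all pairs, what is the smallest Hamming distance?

Pairwise Hamming distances:
  Hap315 vs Hap94: 4
  Hap315 vs Hap31: 3
  Hap94 vs Hap31: 5
The smallest is 3, between Hap315 and Hap31.

3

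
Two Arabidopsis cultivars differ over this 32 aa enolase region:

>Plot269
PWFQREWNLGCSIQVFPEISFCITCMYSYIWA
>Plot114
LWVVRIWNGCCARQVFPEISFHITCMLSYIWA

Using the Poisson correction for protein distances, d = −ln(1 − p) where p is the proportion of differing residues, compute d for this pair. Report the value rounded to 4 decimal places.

0.3747

Mismatches occur at site 1 (P↔L), site 3 (F↔V), site 4 (Q↔V), site 6 (E↔I), site 9 (L↔G), site 10 (G↔C), site 12 (S↔A), site 13 (I↔R), site 22 (C↔H), site 27 (Y↔L).
p = 10/32 = 0.312500.
d = −ln(1 − 0.312500) = −ln(0.687500) = 0.3747.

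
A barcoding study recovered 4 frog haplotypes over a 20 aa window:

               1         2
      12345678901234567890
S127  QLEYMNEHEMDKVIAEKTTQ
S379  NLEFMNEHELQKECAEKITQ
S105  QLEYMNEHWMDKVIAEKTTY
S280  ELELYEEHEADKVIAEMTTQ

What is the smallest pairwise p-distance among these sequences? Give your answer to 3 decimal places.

Pairwise Hamming distances:
  S127 vs S379: 7
  S127 vs S105: 2
  S127 vs S280: 6
  S379 vs S105: 9
  S379 vs S280: 10
  S105 vs S280: 8
The smallest is 2 mismatches, between S127 and S105; p = 2/20 = 0.100.

0.100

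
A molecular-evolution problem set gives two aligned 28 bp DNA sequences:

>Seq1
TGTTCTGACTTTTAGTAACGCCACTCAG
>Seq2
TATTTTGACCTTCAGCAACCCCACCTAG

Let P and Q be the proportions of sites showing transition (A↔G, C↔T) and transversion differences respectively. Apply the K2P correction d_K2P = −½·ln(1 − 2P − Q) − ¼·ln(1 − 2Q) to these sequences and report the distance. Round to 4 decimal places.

0.4022

Mismatches occur at site 2 (G/A, transition), site 5 (C/T, transition), site 10 (T/C, transition), site 13 (T/C, transition), site 16 (T/C, transition), site 20 (G/C, transversion), site 25 (T/C, transition), site 26 (C/T, transition).
Of the 8 differences, 7 transitions and 1 transversion over 28 sites: P = 7/28 = 0.250000, Q = 1/28 = 0.035714.
d = −0.5·ln(0.464286) − 0.25·ln(0.928572) = −0.5·(-0.767255) − 0.25·(-0.074107) = 0.4022.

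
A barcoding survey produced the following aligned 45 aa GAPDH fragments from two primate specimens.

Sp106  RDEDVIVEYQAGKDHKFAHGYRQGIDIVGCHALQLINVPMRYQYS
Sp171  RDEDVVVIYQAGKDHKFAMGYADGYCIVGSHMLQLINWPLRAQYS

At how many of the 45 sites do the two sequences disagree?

12

Differing sites — 6:I/V; 8:E/I; 19:H/M; 22:R/A; 23:Q/D; 25:I/Y; 26:D/C; 30:C/S; 32:A/M; 38:V/W; 40:M/L; 42:Y/A.
That gives 12 mismatches out of 45 aligned sites, so the Hamming distance is 12.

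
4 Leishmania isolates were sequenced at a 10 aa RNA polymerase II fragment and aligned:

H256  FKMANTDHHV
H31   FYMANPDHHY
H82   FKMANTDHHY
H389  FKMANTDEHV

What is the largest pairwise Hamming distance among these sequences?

4

Pairwise Hamming distances:
  H256 vs H31: 3
  H256 vs H82: 1
  H256 vs H389: 1
  H31 vs H82: 2
  H31 vs H389: 4
  H82 vs H389: 2
The largest is 4, between H31 and H389.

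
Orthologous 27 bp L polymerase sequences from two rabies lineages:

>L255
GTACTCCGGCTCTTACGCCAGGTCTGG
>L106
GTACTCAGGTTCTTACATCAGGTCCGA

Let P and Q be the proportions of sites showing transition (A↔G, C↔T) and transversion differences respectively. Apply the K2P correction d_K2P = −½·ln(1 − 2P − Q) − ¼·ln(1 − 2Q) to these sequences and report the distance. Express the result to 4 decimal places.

The sequences differ at positions 7 (C/A, transversion), 10 (C/T, transition), 17 (G/A, transition), 18 (C/T, transition), 25 (T/C, transition), 27 (G/A, transition).
Of the 6 differences, 5 transitions and 1 transversion over 27 sites: P = 5/27 = 0.185185, Q = 1/27 = 0.037037.
d = −0.5·ln(0.592593) − 0.25·ln(0.925926) = −0.5·(-0.523247) − 0.25·(-0.076961) = 0.2809.

0.2809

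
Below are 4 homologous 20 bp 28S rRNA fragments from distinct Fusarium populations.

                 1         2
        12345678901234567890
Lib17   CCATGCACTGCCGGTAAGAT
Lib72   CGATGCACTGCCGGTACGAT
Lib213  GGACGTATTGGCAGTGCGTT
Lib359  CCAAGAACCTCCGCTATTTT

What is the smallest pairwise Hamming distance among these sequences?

Pairwise Hamming distances:
  Lib17 vs Lib72: 2
  Lib17 vs Lib213: 10
  Lib17 vs Lib359: 8
  Lib72 vs Lib213: 8
  Lib72 vs Lib359: 9
  Lib213 vs Lib359: 13
The smallest is 2, between Lib17 and Lib72.

2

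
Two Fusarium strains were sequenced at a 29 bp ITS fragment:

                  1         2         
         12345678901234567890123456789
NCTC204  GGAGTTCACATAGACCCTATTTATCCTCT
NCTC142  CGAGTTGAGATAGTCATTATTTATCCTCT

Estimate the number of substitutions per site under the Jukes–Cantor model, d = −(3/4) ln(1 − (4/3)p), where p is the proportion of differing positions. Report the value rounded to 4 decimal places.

0.2421

The sequences differ at positions 1 (G/C), 7 (C/G), 9 (C/G), 14 (A/T), 16 (C/A), 17 (C/T).
p = 6/29 = 0.206897.
d = −0.75 · ln(1 − (4/3)·0.206897) = −0.75 · ln(0.724137) = −0.75 · (-0.322775) = 0.2421.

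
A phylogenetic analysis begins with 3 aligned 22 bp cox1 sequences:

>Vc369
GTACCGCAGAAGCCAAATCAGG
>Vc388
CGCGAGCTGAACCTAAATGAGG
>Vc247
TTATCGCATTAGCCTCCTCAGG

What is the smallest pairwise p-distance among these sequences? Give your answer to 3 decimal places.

Pairwise Hamming distances:
  Vc369 vs Vc388: 9
  Vc369 vs Vc247: 7
  Vc388 vs Vc247: 14
The smallest is 7 mismatches, between Vc369 and Vc247; p = 7/22 = 0.318.

0.318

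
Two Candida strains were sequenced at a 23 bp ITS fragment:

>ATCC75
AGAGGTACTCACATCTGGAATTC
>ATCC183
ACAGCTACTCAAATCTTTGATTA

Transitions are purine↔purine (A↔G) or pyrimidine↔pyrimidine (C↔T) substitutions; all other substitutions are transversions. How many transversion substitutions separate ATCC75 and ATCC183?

6

The sequences differ at positions 2 (G/C, transversion), 5 (G/C, transversion), 12 (C/A, transversion), 17 (G/T, transversion), 18 (G/T, transversion), 19 (A/G, transition), 23 (C/A, transversion).
Of the 7 differences, 1 transition and 6 transversions, so the answer is 6.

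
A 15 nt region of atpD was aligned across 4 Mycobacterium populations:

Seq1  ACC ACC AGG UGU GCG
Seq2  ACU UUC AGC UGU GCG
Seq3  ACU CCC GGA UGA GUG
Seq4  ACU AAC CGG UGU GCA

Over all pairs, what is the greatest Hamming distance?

7

Pairwise Hamming distances:
  Seq1 vs Seq2: 4
  Seq1 vs Seq3: 6
  Seq1 vs Seq4: 4
  Seq2 vs Seq3: 6
  Seq2 vs Seq4: 5
  Seq3 vs Seq4: 7
The largest is 7, between Seq3 and Seq4.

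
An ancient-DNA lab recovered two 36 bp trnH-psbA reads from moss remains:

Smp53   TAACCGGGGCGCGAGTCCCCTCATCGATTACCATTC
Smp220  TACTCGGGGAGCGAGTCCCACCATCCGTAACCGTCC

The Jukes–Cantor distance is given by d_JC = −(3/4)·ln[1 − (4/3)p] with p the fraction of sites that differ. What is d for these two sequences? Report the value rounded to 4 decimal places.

0.3470

The sequences differ at positions 3 (A/C), 4 (C/T), 10 (C/A), 20 (C/A), 21 (T/C), 26 (G/C), 27 (A/G), 29 (T/A), 33 (A/G), 35 (T/C).
p = 10/36 = 0.277778.
d = −0.75 · ln(1 − (4/3)·0.277778) = −0.75 · ln(0.629629) = −0.75 · (-0.462625) = 0.3470.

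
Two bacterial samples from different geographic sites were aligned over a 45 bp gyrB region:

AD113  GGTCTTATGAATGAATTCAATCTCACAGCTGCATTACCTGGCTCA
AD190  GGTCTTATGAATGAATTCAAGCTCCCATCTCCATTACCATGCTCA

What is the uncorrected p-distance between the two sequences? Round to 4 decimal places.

Mismatches occur at site 21 (T/G), site 25 (A/C), site 28 (G/T), site 31 (G/C), site 39 (T/A), site 40 (G/T).
There are 6 differences over 45 sites, so p = 6/45 = 0.1333.

0.1333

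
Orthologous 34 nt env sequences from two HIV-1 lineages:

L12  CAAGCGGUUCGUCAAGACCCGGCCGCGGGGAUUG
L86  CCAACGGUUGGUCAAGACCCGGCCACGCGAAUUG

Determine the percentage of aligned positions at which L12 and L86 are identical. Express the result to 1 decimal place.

82.4%

Mismatches occur at site 2 (A↔C), site 4 (G↔A), site 10 (C↔G), site 25 (G↔A), site 28 (G↔C), site 30 (G↔A).
28 of the 34 sites match, so the percent identity is 28/34 × 100 = 82.4%.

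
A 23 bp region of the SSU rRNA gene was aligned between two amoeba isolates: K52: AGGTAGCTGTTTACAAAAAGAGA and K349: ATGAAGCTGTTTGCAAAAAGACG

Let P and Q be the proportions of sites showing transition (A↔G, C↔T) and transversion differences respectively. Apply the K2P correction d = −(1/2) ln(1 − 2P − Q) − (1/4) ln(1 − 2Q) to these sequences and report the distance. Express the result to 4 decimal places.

The sequences differ at positions 2 (G/T, transversion), 4 (T/A, transversion), 13 (A/G, transition), 22 (G/C, transversion), 23 (A/G, transition).
Of the 5 differences, 2 transitions and 3 transversions over 23 sites: P = 2/23 = 0.086957, Q = 3/23 = 0.130435.
d = −0.5·ln(0.695651) − 0.25·ln(0.739130) = −0.5·(-0.362907) − 0.25·(-0.302281) = 0.2570.

0.2570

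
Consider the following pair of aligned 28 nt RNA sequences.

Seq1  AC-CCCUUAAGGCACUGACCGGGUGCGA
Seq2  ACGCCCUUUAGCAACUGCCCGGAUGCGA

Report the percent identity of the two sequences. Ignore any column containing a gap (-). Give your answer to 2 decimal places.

Excluding the 1 gap column leaves 27 comparable sites.
Mismatches occur at site 9 (A/U), site 12 (G/C), site 13 (C/A), site 18 (A/C), site 23 (G/A).
22 of the 27 comparable sites match, so the percent identity is 22/27 × 100 = 81.48%.

81.48%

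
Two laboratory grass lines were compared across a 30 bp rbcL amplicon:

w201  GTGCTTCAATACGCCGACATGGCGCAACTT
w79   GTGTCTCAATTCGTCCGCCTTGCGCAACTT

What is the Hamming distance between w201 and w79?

Mismatches occur at site 4 (C↔T), site 5 (T↔C), site 11 (A↔T), site 14 (C↔T), site 16 (G↔C), site 17 (A↔G), site 19 (A↔C), site 21 (G↔T).
That gives 8 mismatches out of 30 aligned sites, so the Hamming distance is 8.

8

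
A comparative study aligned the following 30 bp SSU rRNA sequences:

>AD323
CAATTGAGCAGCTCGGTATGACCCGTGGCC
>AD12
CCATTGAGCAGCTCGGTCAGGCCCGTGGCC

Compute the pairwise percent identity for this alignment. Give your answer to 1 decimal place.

86.7%

Differing sites — 2:A/C; 18:A/C; 19:T/A; 21:A/G.
26 of the 30 sites match, so the percent identity is 26/30 × 100 = 86.7%.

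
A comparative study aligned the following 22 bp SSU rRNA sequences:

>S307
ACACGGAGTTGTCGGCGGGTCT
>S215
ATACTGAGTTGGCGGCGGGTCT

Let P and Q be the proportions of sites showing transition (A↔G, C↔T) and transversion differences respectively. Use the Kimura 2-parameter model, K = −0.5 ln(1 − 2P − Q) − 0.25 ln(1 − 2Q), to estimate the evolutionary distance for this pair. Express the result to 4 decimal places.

0.1505

Differing sites — 2:C/T (Ti); 5:G/T (Tv); 12:T/G (Tv).
Of the 3 differences, 1 transition and 2 transversions over 22 sites: P = 1/22 = 0.045455, Q = 2/22 = 0.090909.
d = −0.5·ln(0.818181) − 0.25·ln(0.818182) = −0.5·(-0.200672) − 0.25·(-0.200670) = 0.1505.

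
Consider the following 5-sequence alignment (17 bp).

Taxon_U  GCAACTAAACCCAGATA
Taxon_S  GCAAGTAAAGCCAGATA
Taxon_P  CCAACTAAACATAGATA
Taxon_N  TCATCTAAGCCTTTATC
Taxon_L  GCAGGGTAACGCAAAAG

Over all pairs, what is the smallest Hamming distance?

2

Pairwise Hamming distances:
  Taxon_U vs Taxon_S: 2
  Taxon_U vs Taxon_P: 3
  Taxon_U vs Taxon_N: 7
  Taxon_U vs Taxon_L: 8
  Taxon_S vs Taxon_P: 5
  Taxon_S vs Taxon_N: 9
  Taxon_S vs Taxon_L: 8
  Taxon_P vs Taxon_N: 7
  Taxon_P vs Taxon_L: 10
  Taxon_N vs Taxon_L: 12
The smallest is 2, between Taxon_U and Taxon_S.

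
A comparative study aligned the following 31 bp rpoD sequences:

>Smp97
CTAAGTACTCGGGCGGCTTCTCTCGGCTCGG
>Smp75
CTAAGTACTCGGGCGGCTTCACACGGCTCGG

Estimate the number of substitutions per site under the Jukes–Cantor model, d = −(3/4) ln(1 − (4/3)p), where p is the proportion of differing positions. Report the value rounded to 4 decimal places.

Mismatches occur at site 21 (T↔A), site 23 (T↔A).
p = 2/31 = 0.064516.
d = −0.75 · ln(1 − (4/3)·0.064516) = −0.75 · ln(0.913979) = −0.75 · (-0.089948) = 0.0675.

0.0675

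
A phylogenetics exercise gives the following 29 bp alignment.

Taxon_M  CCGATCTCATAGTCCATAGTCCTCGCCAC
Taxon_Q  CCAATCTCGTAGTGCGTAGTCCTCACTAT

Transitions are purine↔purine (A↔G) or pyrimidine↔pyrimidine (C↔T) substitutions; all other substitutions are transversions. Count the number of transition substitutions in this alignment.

Mismatches occur at site 3 (G/A, transition), site 9 (A/G, transition), site 14 (C/G, transversion), site 16 (A/G, transition), site 25 (G/A, transition), site 27 (C/T, transition), site 29 (C/T, transition).
Of the 7 differences, 6 transitions and 1 transversion, so the answer is 6.

6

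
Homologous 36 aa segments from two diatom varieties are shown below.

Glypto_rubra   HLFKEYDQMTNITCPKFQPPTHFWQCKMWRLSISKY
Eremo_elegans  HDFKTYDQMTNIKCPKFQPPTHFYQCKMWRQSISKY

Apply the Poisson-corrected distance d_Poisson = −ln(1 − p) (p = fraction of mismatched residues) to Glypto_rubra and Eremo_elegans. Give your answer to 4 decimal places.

Mismatches occur at site 2 (L/D), site 5 (E/T), site 13 (T/K), site 24 (W/Y), site 31 (L/Q).
p = 5/36 = 0.138889.
d = −ln(1 − 0.138889) = −ln(0.861111) = 0.1495.

0.1495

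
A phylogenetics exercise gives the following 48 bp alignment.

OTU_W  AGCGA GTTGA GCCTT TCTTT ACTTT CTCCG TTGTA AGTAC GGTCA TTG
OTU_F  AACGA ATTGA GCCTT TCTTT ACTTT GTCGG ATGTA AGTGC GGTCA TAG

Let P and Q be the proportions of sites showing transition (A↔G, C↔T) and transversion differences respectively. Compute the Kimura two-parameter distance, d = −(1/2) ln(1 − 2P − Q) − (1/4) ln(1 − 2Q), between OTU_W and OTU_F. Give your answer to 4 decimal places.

0.1624

Differing sites — 2:G/A (Ti); 6:G/A (Ti); 26:C/G (Tv); 29:C/G (Tv); 31:T/A (Tv); 39:A/G (Ti); 47:T/A (Tv).
Of the 7 differences, 3 transitions and 4 transversions over 48 sites: P = 3/48 = 0.062500, Q = 4/48 = 0.083333.
d = −0.5·ln(0.791667) − 0.25·ln(0.833334) = −0.5·(-0.233614) − 0.25·(-0.182321) = 0.1624.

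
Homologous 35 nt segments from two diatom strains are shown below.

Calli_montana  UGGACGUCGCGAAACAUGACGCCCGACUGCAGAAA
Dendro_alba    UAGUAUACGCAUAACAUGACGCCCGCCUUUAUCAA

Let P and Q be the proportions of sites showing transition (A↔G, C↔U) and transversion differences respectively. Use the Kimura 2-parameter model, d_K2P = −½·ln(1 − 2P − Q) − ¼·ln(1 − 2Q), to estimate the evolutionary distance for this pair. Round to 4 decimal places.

0.4603

The sequences differ at positions 2 (G/A, transition), 4 (A/U, transversion), 5 (C/A, transversion), 6 (G/U, transversion), 7 (U/A, transversion), 11 (G/A, transition), 12 (A/U, transversion), 26 (A/C, transversion), 29 (G/U, transversion), 30 (C/U, transition), 32 (G/U, transversion), 33 (A/C, transversion).
Of the 12 differences, 3 transitions and 9 transversions over 35 sites: P = 3/35 = 0.085714, Q = 9/35 = 0.257143.
d = −0.5·ln(0.571429) − 0.25·ln(0.485714) = −0.5·(-0.559615) − 0.25·(-0.722135) = 0.4603.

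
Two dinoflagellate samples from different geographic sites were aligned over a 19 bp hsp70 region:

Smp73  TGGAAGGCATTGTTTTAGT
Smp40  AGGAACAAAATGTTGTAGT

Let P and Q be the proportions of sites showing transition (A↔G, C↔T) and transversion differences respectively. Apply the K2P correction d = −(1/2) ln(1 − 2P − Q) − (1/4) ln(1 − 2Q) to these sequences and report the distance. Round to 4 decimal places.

Differing sites — 1:T/A (Tv); 6:G/C (Tv); 7:G/A (Ti); 8:C/A (Tv); 10:T/A (Tv); 15:T/G (Tv).
Of the 6 differences, 1 transition and 5 transversions over 19 sites: P = 1/19 = 0.052632, Q = 5/19 = 0.263158.
d = −0.5·ln(0.631578) − 0.25·ln(0.473684) = −0.5·(-0.459534) − 0.25·(-0.747215) = 0.4166.

0.4166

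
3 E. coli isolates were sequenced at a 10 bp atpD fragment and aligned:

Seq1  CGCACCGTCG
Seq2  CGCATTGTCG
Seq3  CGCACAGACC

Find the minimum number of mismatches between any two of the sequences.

Pairwise Hamming distances:
  Seq1 vs Seq2: 2
  Seq1 vs Seq3: 3
  Seq2 vs Seq3: 4
The smallest is 2, between Seq1 and Seq2.

2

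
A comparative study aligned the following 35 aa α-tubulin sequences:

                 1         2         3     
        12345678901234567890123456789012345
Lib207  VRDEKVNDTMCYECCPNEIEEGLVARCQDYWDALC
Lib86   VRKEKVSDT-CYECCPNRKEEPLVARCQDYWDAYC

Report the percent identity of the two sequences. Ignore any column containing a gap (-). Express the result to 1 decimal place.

82.4%

Excluding the 1 gap column leaves 34 comparable sites.
Mismatches occur at site 3 (D→K), site 7 (N→S), site 18 (E→R), site 19 (I→K), site 22 (G→P), site 34 (L→Y).
28 of the 34 comparable sites match, so the percent identity is 28/34 × 100 = 82.4%.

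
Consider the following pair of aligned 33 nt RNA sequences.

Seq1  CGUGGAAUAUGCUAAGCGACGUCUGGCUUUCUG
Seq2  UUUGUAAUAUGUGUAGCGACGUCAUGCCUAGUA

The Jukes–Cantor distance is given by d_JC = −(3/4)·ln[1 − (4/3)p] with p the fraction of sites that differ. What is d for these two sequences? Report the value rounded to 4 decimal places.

0.4975

The sequences differ at positions 1 (C/U), 2 (G/U), 5 (G/U), 12 (C/U), 13 (U/G), 14 (A/U), 24 (U/A), 25 (G/U), 28 (U/C), 30 (U/A), 31 (C/G), 33 (G/A).
p = 12/33 = 0.363636.
d = −0.75 · ln(1 − (4/3)·0.363636) = −0.75 · ln(0.515152) = −0.75 · (-0.663293) = 0.4975.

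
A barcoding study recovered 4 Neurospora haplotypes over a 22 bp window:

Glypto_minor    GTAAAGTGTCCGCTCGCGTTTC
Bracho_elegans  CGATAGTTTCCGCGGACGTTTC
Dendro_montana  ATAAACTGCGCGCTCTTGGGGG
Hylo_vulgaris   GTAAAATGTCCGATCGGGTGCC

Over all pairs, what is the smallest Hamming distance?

5

Pairwise Hamming distances:
  Glypto_minor vs Bracho_elegans: 7
  Glypto_minor vs Dendro_montana: 10
  Glypto_minor vs Hylo_vulgaris: 5
  Bracho_elegans vs Dendro_montana: 15
  Bracho_elegans vs Hylo_vulgaris: 12
  Dendro_montana vs Hylo_vulgaris: 10
The smallest is 5, between Glypto_minor and Hylo_vulgaris.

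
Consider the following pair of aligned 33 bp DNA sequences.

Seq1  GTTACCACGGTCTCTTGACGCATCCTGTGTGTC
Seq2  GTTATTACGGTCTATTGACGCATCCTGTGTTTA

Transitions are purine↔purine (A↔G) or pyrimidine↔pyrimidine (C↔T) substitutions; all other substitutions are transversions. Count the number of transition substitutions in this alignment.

2

The sequences differ at positions 5 (C/T, transition), 6 (C/T, transition), 14 (C/A, transversion), 31 (G/T, transversion), 33 (C/A, transversion).
Of the 5 differences, 2 transitions and 3 transversions, so the answer is 2.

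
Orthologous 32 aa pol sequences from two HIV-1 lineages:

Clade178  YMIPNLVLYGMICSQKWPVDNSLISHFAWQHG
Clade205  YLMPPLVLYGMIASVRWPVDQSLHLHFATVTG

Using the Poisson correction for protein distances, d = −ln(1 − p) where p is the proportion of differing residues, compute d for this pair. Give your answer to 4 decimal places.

0.4700

The sequences differ at positions 2 (M/L), 3 (I/M), 5 (N/P), 13 (C/A), 15 (Q/V), 16 (K/R), 21 (N/Q), 24 (I/H), 25 (S/L), 29 (W/T), 30 (Q/V), 31 (H/T).
p = 12/32 = 0.375000.
d = −ln(1 − 0.375000) = −ln(0.625000) = 0.4700.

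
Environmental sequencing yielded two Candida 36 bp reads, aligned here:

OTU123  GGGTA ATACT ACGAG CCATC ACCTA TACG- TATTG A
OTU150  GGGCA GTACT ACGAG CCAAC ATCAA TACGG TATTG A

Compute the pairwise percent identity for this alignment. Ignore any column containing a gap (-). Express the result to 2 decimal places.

Excluding the 1 gap column leaves 35 comparable sites.
The sequences differ at positions 4 (T/C), 6 (A/G), 19 (T/A), 22 (C/T), 24 (T/A).
30 of the 35 comparable sites match, so the percent identity is 30/35 × 100 = 85.71%.

85.71%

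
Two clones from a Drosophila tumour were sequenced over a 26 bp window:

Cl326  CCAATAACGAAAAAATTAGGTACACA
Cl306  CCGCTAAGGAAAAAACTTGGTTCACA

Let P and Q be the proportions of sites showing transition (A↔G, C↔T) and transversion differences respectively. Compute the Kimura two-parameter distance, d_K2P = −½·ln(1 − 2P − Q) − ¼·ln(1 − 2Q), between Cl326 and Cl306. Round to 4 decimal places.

0.2758

Differing sites — 3:A/G (Ti); 4:A/C (Tv); 8:C/G (Tv); 16:T/C (Ti); 18:A/T (Tv); 22:A/T (Tv).
Of the 6 differences, 2 transitions and 4 transversions over 26 sites: P = 2/26 = 0.076923, Q = 4/26 = 0.153846.
d = −0.5·ln(0.692308) − 0.25·ln(0.692308) = −0.5·(-0.367724) − 0.25·(-0.367724) = 0.2758.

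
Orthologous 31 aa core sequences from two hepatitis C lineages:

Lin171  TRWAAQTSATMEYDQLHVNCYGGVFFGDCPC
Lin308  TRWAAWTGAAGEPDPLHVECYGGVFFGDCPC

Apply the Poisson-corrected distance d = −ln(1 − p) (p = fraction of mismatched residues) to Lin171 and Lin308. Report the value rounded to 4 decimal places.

Mismatches occur at site 6 (Q↔W), site 8 (S↔G), site 10 (T↔A), site 11 (M↔G), site 13 (Y↔P), site 15 (Q↔P), site 19 (N↔E).
p = 7/31 = 0.225806.
d = −ln(1 − 0.225806) = −ln(0.774194) = 0.2559.

0.2559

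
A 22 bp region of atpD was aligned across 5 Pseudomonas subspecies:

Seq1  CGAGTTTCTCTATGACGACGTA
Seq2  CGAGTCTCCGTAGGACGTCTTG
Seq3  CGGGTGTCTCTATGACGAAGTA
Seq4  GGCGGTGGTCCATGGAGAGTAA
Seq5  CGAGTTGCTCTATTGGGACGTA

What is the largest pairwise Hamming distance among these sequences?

Pairwise Hamming distances:
  Seq1 vs Seq2: 7
  Seq1 vs Seq3: 3
  Seq1 vs Seq4: 11
  Seq1 vs Seq5: 4
  Seq2 vs Seq3: 9
  Seq2 vs Seq4: 16
  Seq2 vs Seq5: 11
  Seq3 vs Seq4: 12
  Seq3 vs Seq5: 7
  Seq4 vs Seq5: 10
The largest is 16, between Seq2 and Seq4.

16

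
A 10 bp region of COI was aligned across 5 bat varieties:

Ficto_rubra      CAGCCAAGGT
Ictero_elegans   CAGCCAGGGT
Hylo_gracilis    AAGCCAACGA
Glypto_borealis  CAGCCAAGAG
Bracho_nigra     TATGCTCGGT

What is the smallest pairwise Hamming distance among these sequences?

1

Pairwise Hamming distances:
  Ficto_rubra vs Ictero_elegans: 1
  Ficto_rubra vs Hylo_gracilis: 3
  Ficto_rubra vs Glypto_borealis: 2
  Ficto_rubra vs Bracho_nigra: 5
  Ictero_elegans vs Hylo_gracilis: 4
  Ictero_elegans vs Glypto_borealis: 3
  Ictero_elegans vs Bracho_nigra: 5
  Hylo_gracilis vs Glypto_borealis: 4
  Hylo_gracilis vs Bracho_nigra: 7
  Glypto_borealis vs Bracho_nigra: 7
The smallest is 1, between Ficto_rubra and Ictero_elegans.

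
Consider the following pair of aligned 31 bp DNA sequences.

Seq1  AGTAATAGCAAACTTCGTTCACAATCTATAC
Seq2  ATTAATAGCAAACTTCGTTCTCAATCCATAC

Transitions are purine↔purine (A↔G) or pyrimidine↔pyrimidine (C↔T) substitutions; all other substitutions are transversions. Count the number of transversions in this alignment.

2

The sequences differ at positions 2 (G/T, transversion), 21 (A/T, transversion), 27 (T/C, transition).
Of the 3 differences, 1 transition and 2 transversions, so the answer is 2.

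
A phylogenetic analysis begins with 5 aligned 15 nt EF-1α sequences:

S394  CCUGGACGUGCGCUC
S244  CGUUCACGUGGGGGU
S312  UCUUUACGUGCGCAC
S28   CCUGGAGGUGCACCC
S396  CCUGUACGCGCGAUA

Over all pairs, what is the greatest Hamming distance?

Pairwise Hamming distances:
  S394 vs S244: 7
  S394 vs S312: 4
  S394 vs S28: 3
  S394 vs S396: 4
  S244 vs S312: 7
  S244 vs S28: 9
  S244 vs S396: 8
  S312 vs S28: 6
  S312 vs S396: 6
  S28 vs S396: 7
The largest is 9, between S244 and S28.

9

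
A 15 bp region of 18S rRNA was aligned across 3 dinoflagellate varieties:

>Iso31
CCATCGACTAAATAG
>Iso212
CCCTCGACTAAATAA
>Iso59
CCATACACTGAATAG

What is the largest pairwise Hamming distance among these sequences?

5

Pairwise Hamming distances:
  Iso31 vs Iso212: 2
  Iso31 vs Iso59: 3
  Iso212 vs Iso59: 5
The largest is 5, between Iso212 and Iso59.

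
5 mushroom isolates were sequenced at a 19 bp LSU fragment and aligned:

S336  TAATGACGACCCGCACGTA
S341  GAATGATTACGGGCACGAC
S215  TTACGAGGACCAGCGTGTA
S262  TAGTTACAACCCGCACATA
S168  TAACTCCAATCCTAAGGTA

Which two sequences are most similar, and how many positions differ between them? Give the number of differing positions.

4

Pairwise Hamming distances:
  S336 vs S341: 7
  S336 vs S215: 6
  S336 vs S262: 4
  S336 vs S168: 8
  S341 vs S215: 11
  S341 vs S262: 10
  S341 vs S168: 14
  S215 vs S262: 10
  S215 vs S168: 11
  S262 vs S168: 8
The smallest is 4, between S336 and S262.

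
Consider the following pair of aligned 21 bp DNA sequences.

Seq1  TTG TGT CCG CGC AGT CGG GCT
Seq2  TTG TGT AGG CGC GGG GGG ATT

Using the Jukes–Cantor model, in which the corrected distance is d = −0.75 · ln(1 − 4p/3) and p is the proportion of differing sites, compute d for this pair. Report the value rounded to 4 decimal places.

0.4408

Differing sites — 7:C/A; 8:C/G; 13:A/G; 15:T/G; 16:C/G; 19:G/A; 20:C/T.
p = 7/21 = 0.333333.
d = −0.75 · ln(1 − (4/3)·0.333333) = −0.75 · ln(0.555556) = −0.75 · (-0.587786) = 0.4408.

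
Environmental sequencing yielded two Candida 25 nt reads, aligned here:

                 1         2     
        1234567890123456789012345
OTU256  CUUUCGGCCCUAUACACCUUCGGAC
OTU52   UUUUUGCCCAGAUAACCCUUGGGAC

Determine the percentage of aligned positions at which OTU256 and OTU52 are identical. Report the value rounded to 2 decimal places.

Mismatches occur at site 1 (C↔U), site 5 (C↔U), site 7 (G↔C), site 10 (C↔A), site 11 (U↔G), site 15 (C↔A), site 16 (A↔C), site 21 (C↔G).
17 of the 25 sites match, so the percent identity is 17/25 × 100 = 68.00%.

68.00%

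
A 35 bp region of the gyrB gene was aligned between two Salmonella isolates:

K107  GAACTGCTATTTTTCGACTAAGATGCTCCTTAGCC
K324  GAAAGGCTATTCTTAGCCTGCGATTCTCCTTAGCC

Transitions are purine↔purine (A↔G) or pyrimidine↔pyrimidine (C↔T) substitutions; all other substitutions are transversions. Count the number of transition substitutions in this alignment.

Mismatches occur at site 4 (C↔A, transversion), site 5 (T↔G, transversion), site 12 (T↔C, transition), site 15 (C↔A, transversion), site 17 (A↔C, transversion), site 20 (A↔G, transition), site 21 (A↔C, transversion), site 25 (G↔T, transversion).
Of the 8 differences, 2 transitions and 6 transversions, so the answer is 2.

2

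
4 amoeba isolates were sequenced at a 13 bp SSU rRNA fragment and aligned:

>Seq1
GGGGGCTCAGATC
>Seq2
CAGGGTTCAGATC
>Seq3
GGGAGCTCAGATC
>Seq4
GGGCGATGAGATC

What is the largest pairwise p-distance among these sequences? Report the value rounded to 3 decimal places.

Pairwise Hamming distances:
  Seq1 vs Seq2: 3
  Seq1 vs Seq3: 1
  Seq1 vs Seq4: 3
  Seq2 vs Seq3: 4
  Seq2 vs Seq4: 5
  Seq3 vs Seq4: 3
The largest is 5 mismatches, between Seq2 and Seq4; p = 5/13 = 0.385.

0.385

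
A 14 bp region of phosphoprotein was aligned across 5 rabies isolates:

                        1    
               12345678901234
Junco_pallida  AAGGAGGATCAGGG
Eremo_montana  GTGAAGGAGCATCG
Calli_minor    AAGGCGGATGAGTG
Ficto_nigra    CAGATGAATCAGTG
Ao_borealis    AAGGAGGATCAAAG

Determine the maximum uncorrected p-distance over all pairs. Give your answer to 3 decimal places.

0.571

Pairwise Hamming distances:
  Junco_pallida vs Eremo_montana: 6
  Junco_pallida vs Calli_minor: 3
  Junco_pallida vs Ficto_nigra: 5
  Junco_pallida vs Ao_borealis: 2
  Eremo_montana vs Calli_minor: 8
  Eremo_montana vs Ficto_nigra: 7
  Eremo_montana vs Ao_borealis: 6
  Calli_minor vs Ficto_nigra: 5
  Calli_minor vs Ao_borealis: 4
  Ficto_nigra vs Ao_borealis: 6
The largest is 8 mismatches, between Eremo_montana and Calli_minor; p = 8/14 = 0.571.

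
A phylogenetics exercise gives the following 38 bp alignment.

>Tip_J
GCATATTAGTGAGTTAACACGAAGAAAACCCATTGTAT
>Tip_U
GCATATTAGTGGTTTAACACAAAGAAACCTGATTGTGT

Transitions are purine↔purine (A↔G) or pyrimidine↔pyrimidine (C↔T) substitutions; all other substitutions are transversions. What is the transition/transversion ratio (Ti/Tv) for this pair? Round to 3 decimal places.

1.333

Differing sites — 12:A/G (Ti); 13:G/T (Tv); 21:G/A (Ti); 28:A/C (Tv); 30:C/T (Ti); 31:C/G (Tv); 37:A/G (Ti).
Of the 7 differences, 4 transitions and 3 transversions, so Ti/Tv = 4/3 = 1.333.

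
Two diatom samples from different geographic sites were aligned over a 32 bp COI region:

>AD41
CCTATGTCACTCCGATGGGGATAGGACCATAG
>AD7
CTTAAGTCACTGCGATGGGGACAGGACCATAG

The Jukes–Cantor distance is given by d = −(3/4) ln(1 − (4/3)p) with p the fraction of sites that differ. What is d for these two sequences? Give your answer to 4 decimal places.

Differing sites — 2:C/T; 5:T/A; 12:C/G; 22:T/C.
p = 4/32 = 0.125000.
d = −0.75 · ln(1 − (4/3)·0.125000) = −0.75 · ln(0.833333) = −0.75 · (-0.182322) = 0.1367.

0.1367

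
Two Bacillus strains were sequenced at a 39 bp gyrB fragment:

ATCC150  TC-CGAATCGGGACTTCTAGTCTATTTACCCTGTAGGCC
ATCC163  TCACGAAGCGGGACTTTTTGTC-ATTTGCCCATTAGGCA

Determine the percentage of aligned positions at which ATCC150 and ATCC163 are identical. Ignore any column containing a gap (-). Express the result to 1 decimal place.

Excluding the 2 gap columns leaves 37 comparable sites.
Differing sites — 8:T/G; 17:C/T; 19:A/T; 28:A/G; 32:T/A; 33:G/T; 39:C/A.
30 of the 37 comparable sites match, so the percent identity is 30/37 × 100 = 81.1%.

81.1%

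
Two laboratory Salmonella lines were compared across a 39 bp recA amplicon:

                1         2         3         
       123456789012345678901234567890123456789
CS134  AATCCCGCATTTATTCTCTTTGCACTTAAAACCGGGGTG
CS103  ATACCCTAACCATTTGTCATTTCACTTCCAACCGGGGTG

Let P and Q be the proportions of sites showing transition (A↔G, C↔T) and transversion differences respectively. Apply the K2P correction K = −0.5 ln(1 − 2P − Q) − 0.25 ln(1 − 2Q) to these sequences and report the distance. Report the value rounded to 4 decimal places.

Mismatches occur at site 2 (A↔T, transversion), site 3 (T↔A, transversion), site 7 (G↔T, transversion), site 8 (C↔A, transversion), site 10 (T↔C, transition), site 11 (T↔C, transition), site 12 (T↔A, transversion), site 13 (A↔T, transversion), site 16 (C↔G, transversion), site 19 (T↔A, transversion), site 22 (G↔T, transversion), site 28 (A↔C, transversion), site 29 (A↔C, transversion).
Of the 13 differences, 2 transitions and 11 transversions over 39 sites: P = 2/39 = 0.051282, Q = 11/39 = 0.282051.
d = −0.5·ln(0.615385) − 0.25·ln(0.435898) = −0.5·(-0.485507) − 0.25·(-0.830347) = 0.4503.

0.4503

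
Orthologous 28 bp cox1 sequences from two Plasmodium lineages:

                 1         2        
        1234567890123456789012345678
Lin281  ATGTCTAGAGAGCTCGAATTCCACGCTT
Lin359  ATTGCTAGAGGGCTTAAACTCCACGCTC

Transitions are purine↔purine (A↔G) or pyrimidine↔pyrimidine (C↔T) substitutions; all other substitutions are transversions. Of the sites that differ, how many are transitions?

Mismatches occur at site 3 (G/T, transversion), site 4 (T/G, transversion), site 11 (A/G, transition), site 15 (C/T, transition), site 16 (G/A, transition), site 19 (T/C, transition), site 28 (T/C, transition).
Of the 7 differences, 5 transitions and 2 transversions, so the answer is 5.

5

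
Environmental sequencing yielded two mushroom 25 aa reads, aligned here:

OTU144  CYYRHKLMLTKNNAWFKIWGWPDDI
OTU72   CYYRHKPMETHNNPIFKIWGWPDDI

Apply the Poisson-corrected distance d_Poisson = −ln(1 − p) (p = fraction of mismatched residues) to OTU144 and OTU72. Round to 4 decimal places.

0.2231

Mismatches occur at site 7 (L→P), site 9 (L→E), site 11 (K→H), site 14 (A→P), site 15 (W→I).
p = 5/25 = 0.200000.
d = −ln(1 − 0.200000) = −ln(0.800000) = 0.2231.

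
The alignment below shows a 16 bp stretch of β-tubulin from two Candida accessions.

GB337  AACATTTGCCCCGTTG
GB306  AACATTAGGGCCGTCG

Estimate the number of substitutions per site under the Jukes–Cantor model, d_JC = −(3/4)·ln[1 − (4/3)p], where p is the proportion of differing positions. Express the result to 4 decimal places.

The sequences differ at positions 7 (T/A), 9 (C/G), 10 (C/G), 15 (T/C).
p = 4/16 = 0.250000.
d = −0.75 · ln(1 − (4/3)·0.250000) = −0.75 · ln(0.666667) = −0.75 · (-0.405465) = 0.3041.

0.3041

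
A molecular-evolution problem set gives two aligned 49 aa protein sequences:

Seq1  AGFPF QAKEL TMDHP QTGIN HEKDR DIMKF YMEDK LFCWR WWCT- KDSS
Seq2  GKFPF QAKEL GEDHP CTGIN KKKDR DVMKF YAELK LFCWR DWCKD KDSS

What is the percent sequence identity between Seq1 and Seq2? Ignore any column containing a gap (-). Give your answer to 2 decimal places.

75.00%

Excluding the 1 gap column leaves 48 comparable sites.
Mismatches occur at site 1 (A/G), site 2 (G/K), site 11 (T/G), site 12 (M/E), site 16 (Q/C), site 21 (H/K), site 22 (E/K), site 27 (I/V), site 32 (M/A), site 34 (D/L), site 41 (W/D), site 44 (T/K).
36 of the 48 comparable sites match, so the percent identity is 36/48 × 100 = 75.00%.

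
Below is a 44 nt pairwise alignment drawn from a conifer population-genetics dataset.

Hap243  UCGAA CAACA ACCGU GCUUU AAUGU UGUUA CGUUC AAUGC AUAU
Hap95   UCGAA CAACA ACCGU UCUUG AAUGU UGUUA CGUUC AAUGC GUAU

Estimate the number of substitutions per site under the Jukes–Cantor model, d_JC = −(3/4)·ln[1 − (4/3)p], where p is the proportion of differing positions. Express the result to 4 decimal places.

The sequences differ at positions 16 (G/U), 20 (U/G), 41 (A/G).
p = 3/44 = 0.068182.
d = −0.75 · ln(1 − (4/3)·0.068182) = −0.75 · ln(0.909091) = −0.75 · (-0.095310) = 0.0715.

0.0715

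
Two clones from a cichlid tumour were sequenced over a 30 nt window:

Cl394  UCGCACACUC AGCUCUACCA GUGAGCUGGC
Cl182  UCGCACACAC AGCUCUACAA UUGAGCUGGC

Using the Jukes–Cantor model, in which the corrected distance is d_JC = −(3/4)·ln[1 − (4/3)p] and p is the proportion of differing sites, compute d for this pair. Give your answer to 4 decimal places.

0.1073

Differing sites — 9:U/A; 19:C/A; 21:G/U.
p = 3/30 = 0.100000.
d = −0.75 · ln(1 − (4/3)·0.100000) = −0.75 · ln(0.866667) = −0.75 · (-0.143100) = 0.1073.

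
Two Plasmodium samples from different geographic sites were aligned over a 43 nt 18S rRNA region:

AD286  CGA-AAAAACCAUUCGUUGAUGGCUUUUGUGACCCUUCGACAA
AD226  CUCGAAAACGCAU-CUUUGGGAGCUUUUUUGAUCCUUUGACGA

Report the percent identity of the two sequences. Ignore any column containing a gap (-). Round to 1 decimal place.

Excluding the 2 gap columns leaves 41 comparable sites.
Mismatches occur at site 2 (G/U), site 3 (A/C), site 9 (A/C), site 10 (C/G), site 16 (G/U), site 20 (A/G), site 21 (U/G), site 22 (G/A), site 29 (G/U), site 33 (C/U), site 38 (C/U), site 42 (A/G).
29 of the 41 comparable sites match, so the percent identity is 29/41 × 100 = 70.7%.

70.7%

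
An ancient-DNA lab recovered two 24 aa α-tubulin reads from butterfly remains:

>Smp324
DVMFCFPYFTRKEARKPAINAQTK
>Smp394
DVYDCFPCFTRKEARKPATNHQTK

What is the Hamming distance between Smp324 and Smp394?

5

The sequences differ at positions 3 (M/Y), 4 (F/D), 8 (Y/C), 19 (I/T), 21 (A/H).
That gives 5 mismatches out of 24 aligned sites, so the Hamming distance is 5.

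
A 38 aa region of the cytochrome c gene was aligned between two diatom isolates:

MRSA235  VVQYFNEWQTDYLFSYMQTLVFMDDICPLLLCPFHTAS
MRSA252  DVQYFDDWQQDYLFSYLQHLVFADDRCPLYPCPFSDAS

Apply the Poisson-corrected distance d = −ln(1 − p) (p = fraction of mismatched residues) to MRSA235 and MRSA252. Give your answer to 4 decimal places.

Mismatches occur at site 1 (V/D), site 6 (N/D), site 7 (E/D), site 10 (T/Q), site 17 (M/L), site 19 (T/H), site 23 (M/A), site 26 (I/R), site 30 (L/Y), site 31 (L/P), site 35 (H/S), site 36 (T/D).
p = 12/38 = 0.315789.
d = −ln(1 − 0.315789) = −ln(0.684211) = 0.3795.

0.3795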